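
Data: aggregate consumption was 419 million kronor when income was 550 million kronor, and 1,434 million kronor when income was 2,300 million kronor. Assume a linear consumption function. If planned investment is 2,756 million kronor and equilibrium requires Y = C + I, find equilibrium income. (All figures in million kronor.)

MPC = (1434 − 419)/(2300 − 550) = 1015/1750 = 0.58
a = 419 − 0.58(550) = 100
Equilibrium: Y = 100 + 0.58Y + 2756
0.42Y = 2856, so Y = 2856/0.42 = 6800

Y = 6800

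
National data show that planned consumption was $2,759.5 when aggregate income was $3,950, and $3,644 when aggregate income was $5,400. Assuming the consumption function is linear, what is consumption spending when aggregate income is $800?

MPC = (3644 − 2759.5)/(5400 − 3950) = 884.5/1450 = 0.61
a = 2759.5 − 0.61(3950) = 2759.5 − 2409.5 = 350
C = 350 + 0.61(800) = 350 + 488 = 838

C = 838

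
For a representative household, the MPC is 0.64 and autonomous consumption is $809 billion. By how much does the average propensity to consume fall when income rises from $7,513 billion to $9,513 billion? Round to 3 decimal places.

At Y = 7513: C = 809 + 0.64(7513) = 5617.32, APC = 5617.32/7513 = 0.7477
At Y = 9513: C = 6897.32, APC = 6897.32/9513 = 0.7250
Fall in APC = 0.7477 − 0.7250 = 0.0227 ≈ 0.023

ΔAPC = 0.023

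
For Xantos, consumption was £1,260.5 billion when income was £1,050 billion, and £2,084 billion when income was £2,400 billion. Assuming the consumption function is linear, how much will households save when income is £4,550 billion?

S = 1154.5

MPC = (2084 − 1260.5)/(2400 − 1050) = 823.5/1350 = 0.61
a = 1260.5 − 0.61(1050) = 1260.5 − 640.5 = 620
C = 620 + 0.61(4550) = 3395.5
S = 4550 − 3395.5 = 1154.5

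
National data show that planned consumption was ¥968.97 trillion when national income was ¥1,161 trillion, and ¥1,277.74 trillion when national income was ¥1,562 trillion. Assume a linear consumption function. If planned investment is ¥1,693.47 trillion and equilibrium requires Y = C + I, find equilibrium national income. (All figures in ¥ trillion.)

Y = 7689

MPC = (1277.74 − 968.97)/(1562 − 1161) = 308.77/401 = 0.77
a = 968.97 − 0.77(1161) = 75
Equilibrium: Y = 75 + 0.77Y + 1693.47
0.23Y = 1768.47, so Y = 1768.47/0.23 = 7689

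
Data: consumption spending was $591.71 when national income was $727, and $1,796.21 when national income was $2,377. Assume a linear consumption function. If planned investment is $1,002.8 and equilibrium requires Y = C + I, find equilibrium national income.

MPC = (1796.21 − 591.71)/(2377 − 727) = 1204.5/1650 = 0.73
a = 591.71 − 0.73(727) = 61
Equilibrium: Y = 61 + 0.73Y + 1002.8
0.27Y = 1063.8, so Y = 1063.8/0.27 = 3940

Y = 3940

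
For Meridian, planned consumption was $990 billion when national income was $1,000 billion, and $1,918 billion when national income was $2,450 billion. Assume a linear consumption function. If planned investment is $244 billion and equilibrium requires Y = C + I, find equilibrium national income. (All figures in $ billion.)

Y = 1650

MPC = (1918 − 990)/(2450 − 1000) = 928/1450 = 0.64
a = 990 − 0.64(1000) = 350
Equilibrium: Y = 350 + 0.64Y + 244
0.36Y = 594, so Y = 594/0.36 = 1650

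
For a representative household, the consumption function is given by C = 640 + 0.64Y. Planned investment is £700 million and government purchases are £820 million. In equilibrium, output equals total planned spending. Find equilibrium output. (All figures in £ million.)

Y = C + I + G = 640 + 0.64Y + 700 + 820
Y − 0.64Y = 2160
0.36Y = 2160, so Y = 2160/0.36 = 6000

Y = 6000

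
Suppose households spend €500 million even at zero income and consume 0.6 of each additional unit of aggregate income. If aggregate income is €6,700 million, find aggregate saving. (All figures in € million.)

C = 500 + 0.6(6700) = 500 + 4020 = 4520
S = Y − C = 6700 − 4520 = 2180

S = 2180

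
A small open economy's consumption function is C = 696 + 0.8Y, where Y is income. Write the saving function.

S = Y − C = Y − (696 + 0.8Y) = -696 + (1 − 0.8)Y

S = -696 + 0.2Y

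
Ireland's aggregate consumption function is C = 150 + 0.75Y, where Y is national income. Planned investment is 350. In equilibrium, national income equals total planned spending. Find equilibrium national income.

Y = 2000

Y = C + I = 150 + 0.75Y + 350
Y − 0.75Y = 500
0.25Y = 500, so Y = 500/0.25 = 2000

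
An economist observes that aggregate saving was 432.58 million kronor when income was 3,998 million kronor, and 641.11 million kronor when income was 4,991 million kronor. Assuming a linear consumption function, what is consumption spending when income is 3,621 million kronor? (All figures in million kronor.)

MPS = ΔS/ΔY = (641.11 − 432.58)/(4991 − 3998) = 208.53/993 = 0.21
MPC = 1 − MPS = 0.79
Autonomous saving = 432.58 − 0.21(3998) = -407, so a = 407
C = 407 + 0.79(3621) = 407 + 2860.59 = 3267.59

C = 3267.59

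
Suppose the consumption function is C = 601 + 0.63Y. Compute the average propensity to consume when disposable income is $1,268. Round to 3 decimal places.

C = 601 + 0.63(1268) = 1399.84
APC = C/Y = 1399.84/1268 = 1.104

APC = 1.104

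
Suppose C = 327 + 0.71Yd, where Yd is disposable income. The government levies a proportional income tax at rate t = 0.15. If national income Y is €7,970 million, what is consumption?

Yd = (1 − 0.15)(7970) = 0.85(7970) = 6774.5
C = 327 + 0.71(6774.5) = 327 + 4809.895 = 5136.895

C = 5136.895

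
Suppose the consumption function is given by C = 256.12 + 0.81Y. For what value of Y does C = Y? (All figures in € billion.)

At break-even, C = Y: 256.12 + 0.81Y = Y
0.19Y = 256.12, so Y = 256.12/0.19 = 1348

Y = 1348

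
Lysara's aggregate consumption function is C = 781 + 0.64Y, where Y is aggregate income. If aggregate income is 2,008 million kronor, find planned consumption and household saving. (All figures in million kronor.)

C = 2066.12; S = -58.12

C = 781 + 0.64(2008) = 781 + 1285.12 = 2066.12
S = Y − C = 2008 − 2066.12 = -58.12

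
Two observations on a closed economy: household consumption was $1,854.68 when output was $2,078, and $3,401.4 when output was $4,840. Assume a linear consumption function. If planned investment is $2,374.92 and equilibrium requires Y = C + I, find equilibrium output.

Y = 6968

MPC = (3401.4 − 1854.68)/(4840 − 2078) = 1546.72/2762 = 0.56
a = 1854.68 − 0.56(2078) = 691
Equilibrium: Y = 691 + 0.56Y + 2374.92
0.44Y = 3065.92, so Y = 3065.92/0.44 = 6968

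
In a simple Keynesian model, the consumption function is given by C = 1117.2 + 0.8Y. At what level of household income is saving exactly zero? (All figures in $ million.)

Y = 5586

At break-even, C = Y: 1117.2 + 0.8Y = Y
0.2Y = 1117.2, so Y = 1117.2/0.2 = 5586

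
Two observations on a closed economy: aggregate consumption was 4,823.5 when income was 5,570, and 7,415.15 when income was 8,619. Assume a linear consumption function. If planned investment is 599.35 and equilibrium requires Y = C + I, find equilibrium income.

Y = 4589

MPC = (7415.15 − 4823.5)/(8619 − 5570) = 2591.65/3049 = 0.85
a = 4823.5 − 0.85(5570) = 89
Equilibrium: Y = 89 + 0.85Y + 599.35
0.15Y = 688.35, so Y = 688.35/0.15 = 4589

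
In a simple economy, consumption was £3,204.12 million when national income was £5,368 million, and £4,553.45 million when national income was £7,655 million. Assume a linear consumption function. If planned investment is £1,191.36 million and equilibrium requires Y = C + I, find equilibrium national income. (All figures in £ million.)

MPC = (4553.45 − 3204.12)/(7655 − 5368) = 1349.33/2287 = 0.59
a = 3204.12 − 0.59(5368) = 37
Equilibrium: Y = 37 + 0.59Y + 1191.36
0.41Y = 1228.36, so Y = 1228.36/0.41 = 2996

Y = 2996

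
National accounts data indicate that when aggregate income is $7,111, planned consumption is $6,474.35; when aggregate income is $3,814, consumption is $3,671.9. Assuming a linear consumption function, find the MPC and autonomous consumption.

MPC = 0.85; a = 430

MPC = ΔC/ΔY = (6474.35 − 3671.9)/(7111 − 3814) = 2802.45/3297 = 0.85
a = C − MPC·Y = 3671.9 − 0.85(3814) = 3671.9 − 3241.9 = 430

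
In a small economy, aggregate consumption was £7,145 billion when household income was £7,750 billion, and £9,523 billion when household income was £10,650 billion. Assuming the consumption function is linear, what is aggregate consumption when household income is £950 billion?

MPC = (9523 − 7145)/(10650 − 7750) = 2378/2900 = 0.82
a = 7145 − 0.82(7750) = 7145 − 6355 = 790
C = 790 + 0.82(950) = 790 + 779 = 1569

C = 1569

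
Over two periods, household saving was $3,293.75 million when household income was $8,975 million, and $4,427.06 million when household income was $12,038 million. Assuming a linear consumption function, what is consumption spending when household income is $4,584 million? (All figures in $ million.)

MPS = ΔS/ΔY = (4427.06 − 3293.75)/(12038 − 8975) = 1133.31/3063 = 0.37
MPC = 1 − MPS = 0.63
Autonomous saving = 3293.75 − 0.37(8975) = -27, so a = 27
C = 27 + 0.63(4584) = 27 + 2887.92 = 2914.92

C = 2914.92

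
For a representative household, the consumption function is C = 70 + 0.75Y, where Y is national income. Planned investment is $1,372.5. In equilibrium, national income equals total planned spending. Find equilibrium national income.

Y = 5770

Y = C + I = 70 + 0.75Y + 1372.5
Y − 0.75Y = 1442.5
0.25Y = 1442.5, so Y = 1442.5/0.25 = 5770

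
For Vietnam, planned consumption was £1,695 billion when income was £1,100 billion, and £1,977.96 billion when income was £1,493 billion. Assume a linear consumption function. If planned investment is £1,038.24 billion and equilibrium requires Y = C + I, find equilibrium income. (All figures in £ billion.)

Y = 6933

MPC = (1977.96 − 1695)/(1493 − 1100) = 282.96/393 = 0.72
a = 1695 − 0.72(1100) = 903
Equilibrium: Y = 903 + 0.72Y + 1038.24
0.28Y = 1941.24, so Y = 1941.24/0.28 = 6933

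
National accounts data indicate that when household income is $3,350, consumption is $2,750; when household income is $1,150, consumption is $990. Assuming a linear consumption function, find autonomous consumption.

MPC = ΔC/ΔY = (2750 − 990)/(3350 − 1150) = 1760/2200 = 0.8
a = C − MPC·Y = 990 − 0.8(1150) = 990 − 920 = 70

a = 70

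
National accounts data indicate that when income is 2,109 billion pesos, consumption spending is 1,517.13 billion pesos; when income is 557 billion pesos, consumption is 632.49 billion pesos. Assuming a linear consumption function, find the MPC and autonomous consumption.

MPC = 0.57; a = 315

MPC = ΔC/ΔY = (1517.13 − 632.49)/(2109 − 557) = 884.64/1552 = 0.57
a = C − MPC·Y = 632.49 − 0.57(557) = 632.49 − 317.49 = 315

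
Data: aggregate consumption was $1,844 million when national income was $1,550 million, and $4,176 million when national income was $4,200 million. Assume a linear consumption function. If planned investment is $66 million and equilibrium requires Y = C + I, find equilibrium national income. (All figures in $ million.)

Y = 4550

MPC = (4176 − 1844)/(4200 − 1550) = 2332/2650 = 0.88
a = 1844 − 0.88(1550) = 480
Equilibrium: Y = 480 + 0.88Y + 66
0.12Y = 546, so Y = 546/0.12 = 4550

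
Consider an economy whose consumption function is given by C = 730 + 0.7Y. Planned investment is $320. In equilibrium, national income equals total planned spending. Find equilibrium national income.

Y = 3500

Y = C + I = 730 + 0.7Y + 320
Y − 0.7Y = 1050
0.3Y = 1050, so Y = 1050/0.3 = 3500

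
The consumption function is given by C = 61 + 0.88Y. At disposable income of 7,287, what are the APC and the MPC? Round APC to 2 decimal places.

MPC = 0.88 (the slope of the consumption function)
C = 61 + 0.88(7287) = 6473.56, so APC = 6473.56/7287 = 0.89

APC = 0.89; MPC = 0.88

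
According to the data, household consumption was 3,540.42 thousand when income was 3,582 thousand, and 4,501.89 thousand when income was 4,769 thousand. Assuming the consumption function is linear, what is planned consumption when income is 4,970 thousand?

C = 4664.7

MPC = (4501.89 − 3540.42)/(4769 − 3582) = 961.47/1187 = 0.81
a = 3540.42 − 0.81(3582) = 3540.42 − 2901.42 = 639
C = 639 + 0.81(4970) = 639 + 4025.7 = 4664.7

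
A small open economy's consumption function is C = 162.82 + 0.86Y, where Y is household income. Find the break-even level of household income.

At break-even, C = Y: 162.82 + 0.86Y = Y
0.14Y = 162.82, so Y = 162.82/0.14 = 1163

Y = 1163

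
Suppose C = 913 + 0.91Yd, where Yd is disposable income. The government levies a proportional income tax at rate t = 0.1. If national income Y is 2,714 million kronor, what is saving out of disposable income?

S = -693.166

Yd = (1 − 0.1)(2714) = 0.9(2714) = 2442.6
C = 913 + 0.91(2442.6) = 913 + 2222.766 = 3135.766
S = Yd − C = 2442.6 − 3135.766 = -693.166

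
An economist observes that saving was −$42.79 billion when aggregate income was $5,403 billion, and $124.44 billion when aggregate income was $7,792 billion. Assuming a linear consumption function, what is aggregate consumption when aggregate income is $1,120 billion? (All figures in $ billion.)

C = 1462.6

MPS = ΔS/ΔY = (124.44 − (-42.79))/(7792 − 5403) = 167.23/2389 = 0.07
MPC = 1 − MPS = 0.93
Autonomous saving = -42.79 − 0.07(5403) = -421, so a = 421
C = 421 + 0.93(1120) = 421 + 1041.6 = 1462.6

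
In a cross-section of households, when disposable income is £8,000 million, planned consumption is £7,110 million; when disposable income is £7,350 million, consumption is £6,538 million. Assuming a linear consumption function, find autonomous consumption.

MPC = ΔC/ΔY = (7110 − 6538)/(8000 − 7350) = 572/650 = 0.88
a = C − MPC·Y = 6538 − 0.88(7350) = 6538 − 6468 = 70

a = 70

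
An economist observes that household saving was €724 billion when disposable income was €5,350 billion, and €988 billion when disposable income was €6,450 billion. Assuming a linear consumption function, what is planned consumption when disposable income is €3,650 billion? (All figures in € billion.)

MPS = ΔS/ΔY = (988 − 724)/(6450 − 5350) = 264/1100 = 0.24
MPC = 1 − MPS = 0.76
Autonomous saving = 724 − 0.24(5350) = -560, so a = 560
C = 560 + 0.76(3650) = 560 + 2774 = 3334

C = 3334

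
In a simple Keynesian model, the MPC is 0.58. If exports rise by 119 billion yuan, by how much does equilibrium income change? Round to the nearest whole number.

ΔY ≈ 283

The multiplier is 1/(1 − MPC) = 1/0.42.
ΔY = 119/0.42 = 283.33 ≈ 283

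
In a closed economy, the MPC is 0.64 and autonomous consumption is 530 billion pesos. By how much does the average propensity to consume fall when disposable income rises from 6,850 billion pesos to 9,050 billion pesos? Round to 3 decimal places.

ΔAPC = 0.019

At Y = 6850: C = 530 + 0.64(6850) = 4914, APC = 4914/6850 = 0.7174
At Y = 9050: C = 6322, APC = 6322/9050 = 0.6986
Fall in APC = 0.7174 − 0.6986 = 0.0188 ≈ 0.019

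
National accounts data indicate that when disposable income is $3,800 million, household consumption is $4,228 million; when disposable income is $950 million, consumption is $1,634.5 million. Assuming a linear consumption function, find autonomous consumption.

MPC = ΔC/ΔY = (4228 − 1634.5)/(3800 − 950) = 2593.5/2850 = 0.91
a = C − MPC·Y = 1634.5 − 0.91(950) = 1634.5 − 864.5 = 770

a = 770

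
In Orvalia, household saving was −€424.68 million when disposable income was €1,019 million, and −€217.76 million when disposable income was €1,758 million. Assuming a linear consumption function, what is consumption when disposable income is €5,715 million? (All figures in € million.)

MPS = ΔS/ΔY = (-217.76 − (-424.68))/(1758 − 1019) = 206.92/739 = 0.28
MPC = 1 − MPS = 0.72
Autonomous saving = -424.68 − 0.28(1019) = -710, so a = 710
C = 710 + 0.72(5715) = 710 + 4114.8 = 4824.8

C = 4824.8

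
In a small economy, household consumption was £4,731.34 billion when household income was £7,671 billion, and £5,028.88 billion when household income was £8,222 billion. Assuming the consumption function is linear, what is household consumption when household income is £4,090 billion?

C = 2797.6

MPC = (5028.88 − 4731.34)/(8222 − 7671) = 297.54/551 = 0.54
a = 4731.34 − 0.54(7671) = 4731.34 − 4142.34 = 589
C = 589 + 0.54(4090) = 589 + 2208.6 = 2797.6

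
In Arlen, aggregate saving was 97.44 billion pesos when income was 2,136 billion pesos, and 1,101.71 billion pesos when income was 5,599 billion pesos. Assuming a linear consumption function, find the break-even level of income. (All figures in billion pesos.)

Y = 1800

MPS = ΔS/ΔY = (1101.71 − 97.44)/(5599 − 2136) = 1004.27/3463 = 0.29
MPC = 1 − MPS = 0.71
From S(2136) = 97.44: −a + 0.29(2136) = 97.44, so a = 619.44 − 97.44 = 522
Break-even (S = 0): Y = a/MPS = 522/0.29 = 1800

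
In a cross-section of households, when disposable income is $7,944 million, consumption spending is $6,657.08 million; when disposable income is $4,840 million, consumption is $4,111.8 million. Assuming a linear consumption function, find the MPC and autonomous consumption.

MPC = ΔC/ΔY = (6657.08 − 4111.8)/(7944 − 4840) = 2545.28/3104 = 0.82
a = C − MPC·Y = 4111.8 − 0.82(4840) = 4111.8 − 3968.8 = 143

MPC = 0.82; a = 143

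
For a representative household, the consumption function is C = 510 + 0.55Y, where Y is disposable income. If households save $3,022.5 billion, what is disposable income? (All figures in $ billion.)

S = Y − C = -510 + 0.45Y
-510 + 0.45Y = 3022.5, so 0.45Y = 3532.5 and Y = 7850

Y = 7850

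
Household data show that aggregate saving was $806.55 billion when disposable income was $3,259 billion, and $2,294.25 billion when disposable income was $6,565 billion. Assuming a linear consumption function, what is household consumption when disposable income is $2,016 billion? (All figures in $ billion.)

C = 1768.8

MPS = ΔS/ΔY = (2294.25 − 806.55)/(6565 − 3259) = 1487.7/3306 = 0.45
MPC = 1 − MPS = 0.55
Autonomous saving = 806.55 − 0.45(3259) = -660, so a = 660
C = 660 + 0.55(2016) = 660 + 1108.8 = 1768.8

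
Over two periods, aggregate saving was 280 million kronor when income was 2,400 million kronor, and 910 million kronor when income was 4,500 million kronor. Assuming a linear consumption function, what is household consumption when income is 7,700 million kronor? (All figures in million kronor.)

MPS = ΔS/ΔY = (910 − 280)/(4500 − 2400) = 630/2100 = 0.3
MPC = 1 − MPS = 0.7
Autonomous saving = 280 − 0.3(2400) = -440, so a = 440
C = 440 + 0.7(7700) = 440 + 5390 = 5830

C = 5830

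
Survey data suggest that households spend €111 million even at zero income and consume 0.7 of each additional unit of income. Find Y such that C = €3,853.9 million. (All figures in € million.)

111 + 0.7Y = 3853.9
0.7Y = 3742.9, so Y = 3742.9/0.7 = 5347

Y = 5347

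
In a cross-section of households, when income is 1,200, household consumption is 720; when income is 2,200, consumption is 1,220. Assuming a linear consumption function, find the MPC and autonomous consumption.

MPC = ΔC/ΔY = (1220 − 720)/(2200 − 1200) = 500/1000 = 0.5
a = C − MPC·Y = 720 − 0.5(1200) = 720 − 600 = 120

MPC = 0.5; a = 120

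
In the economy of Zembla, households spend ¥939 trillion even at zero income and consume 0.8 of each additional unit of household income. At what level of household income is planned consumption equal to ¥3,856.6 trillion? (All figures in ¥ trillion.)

Y = 3647

939 + 0.8Y = 3856.6
0.8Y = 2917.6, so Y = 2917.6/0.8 = 3647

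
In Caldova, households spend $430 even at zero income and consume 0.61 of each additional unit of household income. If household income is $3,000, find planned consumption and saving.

C = 430 + 0.61(3000) = 430 + 1830 = 2260
S = Y − C = 3000 − 2260 = 740

C = 2260; S = 740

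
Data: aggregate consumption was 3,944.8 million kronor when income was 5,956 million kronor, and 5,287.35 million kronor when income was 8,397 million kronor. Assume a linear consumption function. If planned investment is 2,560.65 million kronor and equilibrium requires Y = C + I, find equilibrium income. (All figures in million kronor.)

Y = 7177

MPC = (5287.35 − 3944.8)/(8397 − 5956) = 1342.55/2441 = 0.55
a = 3944.8 − 0.55(5956) = 669
Equilibrium: Y = 669 + 0.55Y + 2560.65
0.45Y = 3229.65, so Y = 3229.65/0.45 = 7177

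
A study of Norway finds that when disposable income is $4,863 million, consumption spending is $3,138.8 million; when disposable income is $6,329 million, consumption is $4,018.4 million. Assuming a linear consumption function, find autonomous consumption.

a = 221

MPC = ΔC/ΔY = (4018.4 − 3138.8)/(6329 − 4863) = 879.6/1466 = 0.6
a = C − MPC·Y = 3138.8 − 0.6(4863) = 3138.8 − 2917.8 = 221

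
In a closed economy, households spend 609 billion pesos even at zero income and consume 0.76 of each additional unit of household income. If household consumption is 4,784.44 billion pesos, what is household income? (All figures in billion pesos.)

609 + 0.76Y = 4784.44
0.76Y = 4175.44, so Y = 4175.44/0.76 = 5494

Y = 5494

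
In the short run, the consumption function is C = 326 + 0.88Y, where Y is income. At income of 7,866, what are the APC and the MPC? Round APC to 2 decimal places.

MPC = 0.88 (the slope of the consumption function)
C = 326 + 0.88(7866) = 7248.08, so APC = 7248.08/7866 = 0.92

APC = 0.92; MPC = 0.88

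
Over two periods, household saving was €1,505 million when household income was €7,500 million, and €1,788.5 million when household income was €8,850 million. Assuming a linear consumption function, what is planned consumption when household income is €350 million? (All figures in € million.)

MPS = ΔS/ΔY = (1788.5 − 1505)/(8850 − 7500) = 283.5/1350 = 0.21
MPC = 1 − MPS = 0.79
Autonomous saving = 1505 − 0.21(7500) = -70, so a = 70
C = 70 + 0.79(350) = 70 + 276.5 = 346.5

C = 346.5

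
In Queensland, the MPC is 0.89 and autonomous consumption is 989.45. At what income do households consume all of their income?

At break-even, C = Y: 989.45 + 0.89Y = Y
0.11Y = 989.45, so Y = 989.45/0.11 = 8995

Y = 8995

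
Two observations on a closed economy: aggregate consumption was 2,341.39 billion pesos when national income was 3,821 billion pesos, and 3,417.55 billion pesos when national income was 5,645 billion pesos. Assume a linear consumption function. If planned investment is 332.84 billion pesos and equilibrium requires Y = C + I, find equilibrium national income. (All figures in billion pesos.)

MPC = (3417.55 − 2341.39)/(5645 − 3821) = 1076.16/1824 = 0.59
a = 2341.39 − 0.59(3821) = 87
Equilibrium: Y = 87 + 0.59Y + 332.84
0.41Y = 419.84, so Y = 419.84/0.41 = 1024

Y = 1024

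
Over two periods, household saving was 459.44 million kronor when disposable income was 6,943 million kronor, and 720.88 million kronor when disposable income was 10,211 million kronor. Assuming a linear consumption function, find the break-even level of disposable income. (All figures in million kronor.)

MPS = ΔS/ΔY = (720.88 − 459.44)/(10211 − 6943) = 261.44/3268 = 0.08
MPC = 1 − MPS = 0.92
From S(6943) = 459.44: −a + 0.08(6943) = 459.44, so a = 555.44 − 459.44 = 96
Break-even (S = 0): Y = a/MPS = 96/0.08 = 1200

Y = 1200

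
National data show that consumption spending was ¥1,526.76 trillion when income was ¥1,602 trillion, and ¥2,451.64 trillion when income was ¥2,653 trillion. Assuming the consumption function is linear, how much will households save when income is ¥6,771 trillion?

S = 695.52

MPC = (2451.64 − 1526.76)/(2653 − 1602) = 924.88/1051 = 0.88
a = 1526.76 − 0.88(1602) = 1526.76 − 1409.76 = 117
C = 117 + 0.88(6771) = 6075.48
S = 6771 − 6075.48 = 695.52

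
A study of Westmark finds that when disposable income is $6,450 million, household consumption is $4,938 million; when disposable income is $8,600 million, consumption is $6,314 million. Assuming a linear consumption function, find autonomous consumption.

a = 810

MPC = ΔC/ΔY = (6314 − 4938)/(8600 − 6450) = 1376/2150 = 0.64
a = C − MPC·Y = 4938 − 0.64(6450) = 4938 − 4128 = 810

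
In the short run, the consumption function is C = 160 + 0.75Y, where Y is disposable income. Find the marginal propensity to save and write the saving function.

MPS = 1 − MPC = 1 − 0.75 = 0.25
S = Y − C = -160 + 0.25Y

MPS = 0.25; S = -160 + 0.25Y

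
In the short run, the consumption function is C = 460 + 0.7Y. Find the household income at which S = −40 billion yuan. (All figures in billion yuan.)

Y = 1400

S = Y − C = -460 + 0.3Y
-460 + 0.3Y = -40, so 0.3Y = 420 and Y = 1400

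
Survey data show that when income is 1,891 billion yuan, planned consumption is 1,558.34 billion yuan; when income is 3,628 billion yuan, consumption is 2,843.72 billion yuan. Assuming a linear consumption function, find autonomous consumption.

MPC = ΔC/ΔY = (2843.72 − 1558.34)/(3628 − 1891) = 1285.38/1737 = 0.74
a = C − MPC·Y = 1558.34 − 0.74(1891) = 1558.34 − 1399.34 = 159

a = 159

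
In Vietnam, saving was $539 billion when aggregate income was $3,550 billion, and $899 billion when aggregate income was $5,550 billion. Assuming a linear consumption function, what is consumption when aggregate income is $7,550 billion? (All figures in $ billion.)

C = 6291

MPS = ΔS/ΔY = (899 − 539)/(5550 − 3550) = 360/2000 = 0.18
MPC = 1 − MPS = 0.82
Autonomous saving = 539 − 0.18(3550) = -100, so a = 100
C = 100 + 0.82(7550) = 100 + 6191 = 6291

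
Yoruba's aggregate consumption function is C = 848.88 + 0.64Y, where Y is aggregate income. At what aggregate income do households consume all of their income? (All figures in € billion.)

Y = 2358

At break-even, C = Y: 848.88 + 0.64Y = Y
0.36Y = 848.88, so Y = 848.88/0.36 = 2358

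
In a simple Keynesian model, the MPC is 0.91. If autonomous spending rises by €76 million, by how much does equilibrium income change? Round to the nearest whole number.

ΔY ≈ 844

The multiplier is 1/(1 − MPC) = 1/0.09.
ΔY = 76/0.09 = 844.44 ≈ 844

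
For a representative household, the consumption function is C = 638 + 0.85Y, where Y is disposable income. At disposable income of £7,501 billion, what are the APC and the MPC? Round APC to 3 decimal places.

APC = 0.935; MPC = 0.85

MPC = 0.85 (the slope of the consumption function)
C = 638 + 0.85(7501) = 7013.85, so APC = 7013.85/7501 = 0.935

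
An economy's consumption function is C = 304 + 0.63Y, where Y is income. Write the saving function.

S = Y − C = Y − (304 + 0.63Y) = -304 + (1 − 0.63)Y

S = -304 + 0.37Y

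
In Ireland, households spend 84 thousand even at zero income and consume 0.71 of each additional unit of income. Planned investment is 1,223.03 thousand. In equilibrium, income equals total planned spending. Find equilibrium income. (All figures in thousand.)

Y = 4507

Y = C + I = 84 + 0.71Y + 1223.03
Y − 0.71Y = 1307.03
0.29Y = 1307.03, so Y = 1307.03/0.29 = 4507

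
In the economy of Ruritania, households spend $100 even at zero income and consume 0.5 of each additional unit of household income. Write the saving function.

S = -100 + 0.5Y

S = Y − C = Y − (100 + 0.5Y) = -100 + (1 − 0.5)Y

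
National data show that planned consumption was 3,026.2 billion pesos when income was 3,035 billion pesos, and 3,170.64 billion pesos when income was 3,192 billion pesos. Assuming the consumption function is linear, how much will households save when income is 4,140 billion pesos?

S = 97.2

MPC = (3170.64 − 3026.2)/(3192 − 3035) = 144.44/157 = 0.92
a = 3026.2 − 0.92(3035) = 3026.2 − 2792.2 = 234
C = 234 + 0.92(4140) = 4042.8
S = 4140 − 4042.8 = 97.2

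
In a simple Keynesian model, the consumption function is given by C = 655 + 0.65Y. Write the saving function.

S = -655 + 0.35Y

S = Y − C = Y − (655 + 0.65Y) = -655 + (1 − 0.65)Y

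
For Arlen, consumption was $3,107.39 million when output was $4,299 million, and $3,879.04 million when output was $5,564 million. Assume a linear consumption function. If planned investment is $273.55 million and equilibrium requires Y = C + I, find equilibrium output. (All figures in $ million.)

Y = 1945

MPC = (3879.04 − 3107.39)/(5564 − 4299) = 771.65/1265 = 0.61
a = 3107.39 − 0.61(4299) = 485
Equilibrium: Y = 485 + 0.61Y + 273.55
0.39Y = 758.55, so Y = 758.55/0.39 = 1945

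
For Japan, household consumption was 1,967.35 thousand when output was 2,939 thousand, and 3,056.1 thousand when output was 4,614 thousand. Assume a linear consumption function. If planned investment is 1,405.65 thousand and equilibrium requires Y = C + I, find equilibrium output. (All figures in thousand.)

MPC = (3056.1 − 1967.35)/(4614 − 2939) = 1088.75/1675 = 0.65
a = 1967.35 − 0.65(2939) = 57
Equilibrium: Y = 57 + 0.65Y + 1405.65
0.35Y = 1462.65, so Y = 1462.65/0.35 = 4179

Y = 4179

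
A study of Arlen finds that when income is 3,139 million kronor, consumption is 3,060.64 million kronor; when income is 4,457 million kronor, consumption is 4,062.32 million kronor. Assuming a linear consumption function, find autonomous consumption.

MPC = ΔC/ΔY = (4062.32 − 3060.64)/(4457 − 3139) = 1001.68/1318 = 0.76
a = C − MPC·Y = 3060.64 − 0.76(3139) = 3060.64 − 2385.64 = 675

a = 675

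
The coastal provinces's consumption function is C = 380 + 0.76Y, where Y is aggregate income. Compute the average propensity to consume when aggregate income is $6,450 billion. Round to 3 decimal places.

C = 380 + 0.76(6450) = 5282
APC = C/Y = 5282/6450 = 0.819

APC = 0.819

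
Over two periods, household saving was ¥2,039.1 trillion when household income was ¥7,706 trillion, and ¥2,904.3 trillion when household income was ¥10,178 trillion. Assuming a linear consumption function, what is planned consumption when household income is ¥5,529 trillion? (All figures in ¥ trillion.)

C = 4251.85

MPS = ΔS/ΔY = (2904.3 − 2039.1)/(10178 − 7706) = 865.2/2472 = 0.35
MPC = 1 − MPS = 0.65
Autonomous saving = 2039.1 − 0.35(7706) = -658, so a = 658
C = 658 + 0.65(5529) = 658 + 3593.85 = 4251.85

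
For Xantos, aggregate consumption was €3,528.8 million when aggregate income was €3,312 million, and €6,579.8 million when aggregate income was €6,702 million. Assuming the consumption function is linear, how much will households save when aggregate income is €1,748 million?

MPC = (6579.8 − 3528.8)/(6702 − 3312) = 3051/3390 = 0.9
a = 3528.8 − 0.9(3312) = 3528.8 − 2980.8 = 548
C = 548 + 0.9(1748) = 2121.2
S = 1748 − 2121.2 = -373.2

S = -373.2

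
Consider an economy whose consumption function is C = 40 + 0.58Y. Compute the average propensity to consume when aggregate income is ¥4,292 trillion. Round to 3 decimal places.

APC = 0.589

C = 40 + 0.58(4292) = 2529.36
APC = C/Y = 2529.36/4292 = 0.589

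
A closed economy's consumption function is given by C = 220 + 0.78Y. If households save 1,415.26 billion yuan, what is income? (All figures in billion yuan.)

S = Y − C = -220 + 0.22Y
-220 + 0.22Y = 1415.26, so 0.22Y = 1635.26 and Y = 7433

Y = 7433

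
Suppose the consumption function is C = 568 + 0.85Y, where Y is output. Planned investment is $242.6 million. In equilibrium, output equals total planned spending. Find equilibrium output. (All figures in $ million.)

Y = 5404

Y = C + I = 568 + 0.85Y + 242.6
Y − 0.85Y = 810.6
0.15Y = 810.6, so Y = 810.6/0.15 = 5404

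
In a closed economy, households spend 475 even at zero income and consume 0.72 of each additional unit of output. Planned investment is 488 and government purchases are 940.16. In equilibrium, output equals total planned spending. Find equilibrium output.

Y = 6797

Y = C + I + G = 475 + 0.72Y + 488 + 940.16
Y − 0.72Y = 1903.16
0.28Y = 1903.16, so Y = 1903.16/0.28 = 6797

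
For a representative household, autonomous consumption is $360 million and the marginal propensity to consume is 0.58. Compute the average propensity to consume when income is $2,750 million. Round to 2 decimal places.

C = 360 + 0.58(2750) = 1955
APC = C/Y = 1955/2750 = 0.71

APC = 0.71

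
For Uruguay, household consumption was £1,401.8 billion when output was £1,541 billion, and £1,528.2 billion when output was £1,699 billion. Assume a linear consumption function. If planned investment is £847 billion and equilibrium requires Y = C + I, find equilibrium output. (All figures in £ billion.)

Y = 5080

MPC = (1528.2 − 1401.8)/(1699 − 1541) = 126.4/158 = 0.8
a = 1401.8 − 0.8(1541) = 169
Equilibrium: Y = 169 + 0.8Y + 847
0.2Y = 1016, so Y = 1016/0.2 = 5080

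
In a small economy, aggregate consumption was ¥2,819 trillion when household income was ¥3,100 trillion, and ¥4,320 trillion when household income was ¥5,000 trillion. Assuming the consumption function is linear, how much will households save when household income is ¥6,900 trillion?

MPC = (4320 − 2819)/(5000 − 3100) = 1501/1900 = 0.79
a = 2819 − 0.79(3100) = 2819 − 2449 = 370
C = 370 + 0.79(6900) = 5821
S = 6900 − 5821 = 1079

S = 1079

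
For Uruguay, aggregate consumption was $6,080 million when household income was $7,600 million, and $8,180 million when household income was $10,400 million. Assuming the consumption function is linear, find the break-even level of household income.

Y = 1520

MPC = (8180 − 6080)/(10400 − 7600) = 2100/2800 = 0.75
a = 6080 − 0.75(7600) = 6080 − 5700 = 380
Break-even: Y = a/(1−MPC) = 380/0.25 = 1520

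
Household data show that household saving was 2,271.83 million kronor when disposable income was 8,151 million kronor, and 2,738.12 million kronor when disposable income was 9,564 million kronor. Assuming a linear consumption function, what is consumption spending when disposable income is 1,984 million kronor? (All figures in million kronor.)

MPS = ΔS/ΔY = (2738.12 − 2271.83)/(9564 − 8151) = 466.29/1413 = 0.33
MPC = 1 − MPS = 0.67
Autonomous saving = 2271.83 − 0.33(8151) = -418, so a = 418
C = 418 + 0.67(1984) = 418 + 1329.28 = 1747.28

C = 1747.28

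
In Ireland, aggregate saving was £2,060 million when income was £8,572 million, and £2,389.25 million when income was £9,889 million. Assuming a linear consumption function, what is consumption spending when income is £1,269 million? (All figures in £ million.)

MPS = ΔS/ΔY = (2389.25 − 2060)/(9889 − 8572) = 329.25/1317 = 0.25
MPC = 1 − MPS = 0.75
Autonomous saving = 2060 − 0.25(8572) = -83, so a = 83
C = 83 + 0.75(1269) = 83 + 951.75 = 1034.75

C = 1034.75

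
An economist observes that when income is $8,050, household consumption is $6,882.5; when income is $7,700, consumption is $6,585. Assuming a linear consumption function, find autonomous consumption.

MPC = ΔC/ΔY = (6882.5 − 6585)/(8050 − 7700) = 297.5/350 = 0.85
a = C − MPC·Y = 6585 − 0.85(7700) = 6585 − 6545 = 40

a = 40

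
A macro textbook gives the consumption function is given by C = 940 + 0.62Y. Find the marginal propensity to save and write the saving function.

MPS = 0.38; S = -940 + 0.38Y

MPS = 1 − MPC = 1 − 0.62 = 0.38
S = Y − C = -940 + 0.38Y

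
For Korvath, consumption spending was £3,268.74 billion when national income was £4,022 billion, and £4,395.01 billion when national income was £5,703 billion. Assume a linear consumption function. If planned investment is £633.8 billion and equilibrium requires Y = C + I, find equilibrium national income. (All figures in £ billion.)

Y = 3660

MPC = (4395.01 − 3268.74)/(5703 − 4022) = 1126.27/1681 = 0.67
a = 3268.74 − 0.67(4022) = 574
Equilibrium: Y = 574 + 0.67Y + 633.8
0.33Y = 1207.8, so Y = 1207.8/0.33 = 3660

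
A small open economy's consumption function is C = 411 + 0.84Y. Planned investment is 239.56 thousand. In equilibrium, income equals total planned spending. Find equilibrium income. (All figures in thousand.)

Y = C + I = 411 + 0.84Y + 239.56
Y − 0.84Y = 650.56
0.16Y = 650.56, so Y = 650.56/0.16 = 4066

Y = 4066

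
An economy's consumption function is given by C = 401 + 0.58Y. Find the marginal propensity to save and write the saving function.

MPS = 1 − MPC = 1 − 0.58 = 0.42
S = Y − C = -401 + 0.42Y

MPS = 0.42; S = -401 + 0.42Y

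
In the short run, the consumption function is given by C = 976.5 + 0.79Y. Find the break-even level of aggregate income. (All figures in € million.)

At break-even, C = Y: 976.5 + 0.79Y = Y
0.21Y = 976.5, so Y = 976.5/0.21 = 4650

Y = 4650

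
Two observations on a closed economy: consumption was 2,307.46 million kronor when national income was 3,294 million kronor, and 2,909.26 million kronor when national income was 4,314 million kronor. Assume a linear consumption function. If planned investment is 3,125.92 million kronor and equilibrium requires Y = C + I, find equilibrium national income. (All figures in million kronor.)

MPC = (2909.26 − 2307.46)/(4314 − 3294) = 601.8/1020 = 0.59
a = 2307.46 − 0.59(3294) = 364
Equilibrium: Y = 364 + 0.59Y + 3125.92
0.41Y = 3489.92, so Y = 3489.92/0.41 = 8512

Y = 8512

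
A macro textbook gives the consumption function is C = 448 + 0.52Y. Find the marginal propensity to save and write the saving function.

MPS = 1 − MPC = 1 − 0.52 = 0.48
S = Y − C = -448 + 0.48Y

MPS = 0.48; S = -448 + 0.48Y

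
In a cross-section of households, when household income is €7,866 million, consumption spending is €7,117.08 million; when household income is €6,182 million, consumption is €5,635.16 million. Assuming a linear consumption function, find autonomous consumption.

a = 195

MPC = ΔC/ΔY = (7117.08 − 5635.16)/(7866 − 6182) = 1481.92/1684 = 0.88
a = C − MPC·Y = 5635.16 − 0.88(6182) = 5635.16 − 5440.16 = 195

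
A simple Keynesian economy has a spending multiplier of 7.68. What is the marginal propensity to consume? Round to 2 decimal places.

MPC = 0.87

k = 1/(1 − MPC), so 1 − MPC = 1/k = 1/7.68 = 0.1302
MPC = 1 − 0.1302 = 0.87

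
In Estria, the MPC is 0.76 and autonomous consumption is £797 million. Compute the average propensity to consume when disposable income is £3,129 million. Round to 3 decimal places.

APC = 1.015

C = 797 + 0.76(3129) = 3175.04
APC = C/Y = 3175.04/3129 = 1.015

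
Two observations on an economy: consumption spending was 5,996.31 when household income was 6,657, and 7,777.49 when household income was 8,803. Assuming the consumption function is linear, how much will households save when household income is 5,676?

S = 493.92

MPC = (7777.49 − 5996.31)/(8803 − 6657) = 1781.18/2146 = 0.83
a = 5996.31 − 0.83(6657) = 5996.31 − 5525.31 = 471
C = 471 + 0.83(5676) = 5182.08
S = 5676 − 5182.08 = 493.92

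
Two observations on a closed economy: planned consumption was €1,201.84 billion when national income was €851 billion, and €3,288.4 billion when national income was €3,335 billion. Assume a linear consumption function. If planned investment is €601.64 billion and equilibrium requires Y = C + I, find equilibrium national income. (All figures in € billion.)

MPC = (3288.4 − 1201.84)/(3335 − 851) = 2086.56/2484 = 0.84
a = 1201.84 − 0.84(851) = 487
Equilibrium: Y = 487 + 0.84Y + 601.64
0.16Y = 1088.64, so Y = 1088.64/0.16 = 6804

Y = 6804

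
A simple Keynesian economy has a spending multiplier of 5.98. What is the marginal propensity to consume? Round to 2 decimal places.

k = 1/(1 − MPC), so 1 − MPC = 1/k = 1/5.98 = 0.1672
MPC = 1 − 0.1672 = 0.83

MPC = 0.83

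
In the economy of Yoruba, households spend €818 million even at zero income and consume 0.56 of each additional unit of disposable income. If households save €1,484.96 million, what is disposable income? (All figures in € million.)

S = Y − C = -818 + 0.44Y
-818 + 0.44Y = 1484.96, so 0.44Y = 2302.96 and Y = 5234

Y = 5234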